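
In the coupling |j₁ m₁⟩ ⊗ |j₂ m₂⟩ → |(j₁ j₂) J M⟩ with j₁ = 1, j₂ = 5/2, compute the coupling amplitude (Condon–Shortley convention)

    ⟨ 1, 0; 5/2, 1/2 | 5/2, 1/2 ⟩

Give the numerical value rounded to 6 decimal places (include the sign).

−√(1/35) ≈ -0.169031

j₁+j₂−J=1  J+j₁−j₂=1  J−j₁+j₂=4  j₁+j₂+J+1=7
(j₁±m₁, j₂±m₂, J±M) = (1,1,3,2,3,2)
P² = 144/35
sum k=0..1:
  [0] +1/6 = 1/6
  [1] −1/4 = -1/4
S = -1/12
C² = P²·S² = 1/35 ; C = -0.169031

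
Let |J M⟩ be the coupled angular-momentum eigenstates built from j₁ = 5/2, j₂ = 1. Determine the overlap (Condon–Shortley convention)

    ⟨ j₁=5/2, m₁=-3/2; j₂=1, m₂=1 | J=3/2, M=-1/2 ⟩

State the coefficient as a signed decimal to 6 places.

√[4·2!3!0!/6! · 1!4!2!0!1!2!] = √(32/5)
  +(−1)^2/∏(2,0,2,0,1,0)! = 1/4  (running 1/4)
⟨..|..⟩ = √(32/5)·(1/4) = +0.632456

+√(2/5) = +0.632456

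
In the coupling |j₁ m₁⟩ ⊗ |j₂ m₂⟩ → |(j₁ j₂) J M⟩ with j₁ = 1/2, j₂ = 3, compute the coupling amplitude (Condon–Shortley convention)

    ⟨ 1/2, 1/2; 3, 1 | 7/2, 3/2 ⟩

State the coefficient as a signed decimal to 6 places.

+√(5/7) = +0.845154

j₁+j₂−J=0  J+j₁−j₂=1  J−j₁+j₂=6  j₁+j₂+J+1=8
(j₁±m₁, j₂±m₂, J±M) = (1,0,4,2,5,2)
P² = 11520/7
sum k=0..0:
  [0] +1/48 = 1/48
S = 1/48
C² = P²·S² = 5/7 ; C = +0.845154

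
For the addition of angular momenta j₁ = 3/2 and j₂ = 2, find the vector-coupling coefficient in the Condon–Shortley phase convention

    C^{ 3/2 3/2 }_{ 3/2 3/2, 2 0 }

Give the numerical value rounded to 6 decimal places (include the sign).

+√(1/5) ≈ +0.447214

triangle: 2!*1!*2!/6! = 4/720
(j±m)!: 3!*0!*2!*2!*3!*0! = 144
prefactor² = (2J+1)*Δ*N² = 16/5
  k=0: +1/(0!*2!*0!*2!*1!*0!) = 1/4
Σ = 1/4  ⇒  CG² = 16/5*1/4² = 1/5
CG = +√(1/5) = +0.447214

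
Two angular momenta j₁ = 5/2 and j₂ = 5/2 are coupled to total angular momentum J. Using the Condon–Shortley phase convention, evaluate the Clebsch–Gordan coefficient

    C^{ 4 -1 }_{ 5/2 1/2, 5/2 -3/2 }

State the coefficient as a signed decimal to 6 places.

j₁+j₂−J=1  J+j₁−j₂=4  J−j₁+j₂=4  j₁+j₂+J+1=10
(j₁±m₁, j₂±m₂, J±M) = (3,2,1,4,3,5)
P² = 10368/35
sum k=0..1:
  [0] +1/24 = 1/24
  [1] −1/144 = -1/144
S = 5/144
C² = P²·S² = 5/14 ; C = +0.597614

+0.597614  (= +√(5/14))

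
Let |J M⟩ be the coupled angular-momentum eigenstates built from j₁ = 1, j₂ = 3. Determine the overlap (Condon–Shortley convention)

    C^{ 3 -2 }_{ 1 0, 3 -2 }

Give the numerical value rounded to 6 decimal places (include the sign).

+√(1/3) = +0.577350

√[7·1!1!5!/8! · 1!1!1!5!1!5!] = √(300)
  +(−1)^0/∏(0,1,1,1,0,4)! = 1/24  (running 1/24)
  +(−1)^1/∏(1,0,0,0,1,5)! = -1/120  (running 1/30)
⟨..|..⟩ = √(300)·(1/30) = +0.577350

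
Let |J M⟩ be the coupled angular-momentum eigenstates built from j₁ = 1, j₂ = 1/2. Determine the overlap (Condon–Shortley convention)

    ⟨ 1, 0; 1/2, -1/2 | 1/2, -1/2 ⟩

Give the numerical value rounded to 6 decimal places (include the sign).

+0.577350  (= +√(1/3))

j₁+j₂−J=1  J+j₁−j₂=1  J−j₁+j₂=0  j₁+j₂+J+1=3
(j₁±m₁, j₂±m₂, J±M) = (1,1,0,1,0,1)
P² = 1/3
sum k=0..0:
  [0] +1/1 = 1
S = 1
C² = P²·S² = 1/3 ; C = +0.577350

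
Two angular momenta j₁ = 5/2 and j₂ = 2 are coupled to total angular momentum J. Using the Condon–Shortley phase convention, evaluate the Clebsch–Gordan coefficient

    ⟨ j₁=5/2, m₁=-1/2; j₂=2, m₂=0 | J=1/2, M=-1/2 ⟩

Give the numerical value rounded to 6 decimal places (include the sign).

+√(1/5) ≈ +0.447214

triangle: 4!*1!*0!/6! = 24/720
(j±m)!: 2!*3!*2!*2!*0!*1! = 48
prefactor² = (2J+1)*Δ*N² = 16/5
  k=2: +1/(2!*2!*1!*0!*0!*0!) = 1/4
Σ = 1/4  ⇒  CG² = 16/5*1/4² = 1/5
CG = +√(1/5) = +0.447214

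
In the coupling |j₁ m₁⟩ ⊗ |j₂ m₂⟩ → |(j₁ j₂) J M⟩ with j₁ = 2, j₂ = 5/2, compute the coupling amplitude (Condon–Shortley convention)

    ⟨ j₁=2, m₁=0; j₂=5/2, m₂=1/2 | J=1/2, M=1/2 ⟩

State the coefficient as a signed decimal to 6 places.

triangle: 4!·0!·1!/6! = 24/720
(j±m)!: 2!·2!·3!·2!·1!·0! = 48
prefactor² = (2J+1)·Δ·N² = 16/5
  k=2: +1/(2!·2!·0!·1!·0!·0!) = 1/4
Σ = 1/4  ⇒  CG² = 16/5·1/4² = 1/5
CG = +√(1/5) = +0.447214

+√(1/5) ≈ +0.447214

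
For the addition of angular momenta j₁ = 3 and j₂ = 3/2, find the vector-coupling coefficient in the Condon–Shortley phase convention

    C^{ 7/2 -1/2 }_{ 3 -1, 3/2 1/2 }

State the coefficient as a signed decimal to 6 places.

triangle: 1!·5!·2!/9! = 240/362880
(j±m)!: 2!·4!·2!·1!·3!·4! = 13824
prefactor² = (2J+1)·Δ·N² = 512/7
  k=0: +1/(0!·1!·4!·2!·1!·0!) = 1/48
  k=1: −1/(1!·0!·3!·1!·2!·1!) = -1/12
Σ = -1/16  ⇒  CG² = 512/7·(-1/16)² = 2/7
CG = −√(2/7) = -0.534522

−√(2/7) = -0.534522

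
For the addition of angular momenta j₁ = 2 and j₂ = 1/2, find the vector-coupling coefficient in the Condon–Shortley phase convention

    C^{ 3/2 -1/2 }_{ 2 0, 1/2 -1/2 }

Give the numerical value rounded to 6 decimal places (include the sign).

j₁+j₂−J=1  J+j₁−j₂=3  J−j₁+j₂=0  j₁+j₂+J+1=5
(j₁±m₁, j₂±m₂, J±M) = (2,2,0,1,1,2)
P² = 8/5
sum k=0..0:
  [0] +1/2 = 1/2
S = 1/2
C² = P²·S² = 2/5 ; C = +0.632456

+0.632456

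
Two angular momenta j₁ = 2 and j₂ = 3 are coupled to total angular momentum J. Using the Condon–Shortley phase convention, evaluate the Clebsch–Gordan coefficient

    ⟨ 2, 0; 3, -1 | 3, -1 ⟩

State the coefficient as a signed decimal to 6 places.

−√(3/20) ≈ -0.387298

j₁+j₂−J=2  J+j₁−j₂=2  J−j₁+j₂=4  j₁+j₂+J+1=9
(j₁±m₁, j₂±m₂, J±M) = (2,2,2,4,2,4)
P² = 256/15
sum k=0..2:
  [0] +1/16 = 1/16
  [1] −1/6 = -1/6
  [2] +1/96 = 1/96
S = -3/32
C² = P²·S² = 3/20 ; C = -0.387298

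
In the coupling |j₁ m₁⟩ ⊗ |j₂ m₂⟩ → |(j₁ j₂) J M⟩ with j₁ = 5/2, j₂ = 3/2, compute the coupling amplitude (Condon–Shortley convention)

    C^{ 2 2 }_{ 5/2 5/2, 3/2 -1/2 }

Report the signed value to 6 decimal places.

+0.690066  (= +√(10/21))

j₁+j₂−J=2  J+j₁−j₂=3  J−j₁+j₂=1  j₁+j₂+J+1=7
(j₁±m₁, j₂±m₂, J±M) = (5,0,1,2,4,0)
P² = 480/7
sum k=0..0:
  [0] +1/12 = 1/12
S = 1/12
C² = P²·S² = 10/21 ; C = +0.690066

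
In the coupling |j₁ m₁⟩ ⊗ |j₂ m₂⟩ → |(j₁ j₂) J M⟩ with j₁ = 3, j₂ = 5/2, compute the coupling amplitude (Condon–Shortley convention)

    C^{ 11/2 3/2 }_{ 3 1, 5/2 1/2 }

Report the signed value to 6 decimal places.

j₁+j₂−J=0  J+j₁−j₂=6  J−j₁+j₂=5  j₁+j₂+J+1=12
(j₁±m₁, j₂±m₂, J±M) = (4,2,3,2,7,4)
P² = 1658880/11
sum k=0..0:
  [0] +1/576 = 1/576
S = 1/576
C² = P²·S² = 5/11 ; C = +0.674200

+0.674200  (= +√(5/11))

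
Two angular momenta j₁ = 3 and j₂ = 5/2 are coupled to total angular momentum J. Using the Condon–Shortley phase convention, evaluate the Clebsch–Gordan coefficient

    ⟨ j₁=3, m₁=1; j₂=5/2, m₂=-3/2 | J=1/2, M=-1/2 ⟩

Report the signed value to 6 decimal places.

j₁+j₂−J=5  J+j₁−j₂=1  J−j₁+j₂=0  j₁+j₂+J+1=7
(j₁±m₁, j₂±m₂, J±M) = (4,2,1,4,0,1)
P² = 384/7
sum k=1..1:
  [1] −1/24 = -1/24
S = -1/24
C² = P²·S² = 2/21 ; C = -0.308607

−√(2/21) = -0.308607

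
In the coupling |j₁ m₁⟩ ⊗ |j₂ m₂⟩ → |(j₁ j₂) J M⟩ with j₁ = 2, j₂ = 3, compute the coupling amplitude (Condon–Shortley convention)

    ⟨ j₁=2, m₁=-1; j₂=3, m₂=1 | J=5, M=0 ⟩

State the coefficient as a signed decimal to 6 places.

triangle: 0!×4!×6!/11! = 17280/39916800
(j±m)!: 1!×3!×4!×2!×5!×5! = 4147200
prefactor² = (2J+1)×Δ×N² = 138240/7
  k=0: +1/(0!×0!×3!×4!×1!×2!) = 1/288
Σ = 1/288  ⇒  CG² = 138240/7×1/288² = 5/21
CG = +√(5/21) = +0.487950

+√(5/21) = +0.487950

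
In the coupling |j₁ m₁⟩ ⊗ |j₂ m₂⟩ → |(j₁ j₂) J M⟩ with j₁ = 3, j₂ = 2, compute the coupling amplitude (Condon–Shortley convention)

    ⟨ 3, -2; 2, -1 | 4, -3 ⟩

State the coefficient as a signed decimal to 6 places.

−√(1/20) = -0.223607

j₁+j₂−J=1  J+j₁−j₂=5  J−j₁+j₂=3  j₁+j₂+J+1=10
(j₁±m₁, j₂±m₂, J±M) = (1,5,1,3,1,7)
P² = 6480
sum k=0..1:
  [0] +1/240 = 1/240
  [1] −1/144 = -1/144
S = -1/360
C² = P²·S² = 1/20 ; C = -0.223607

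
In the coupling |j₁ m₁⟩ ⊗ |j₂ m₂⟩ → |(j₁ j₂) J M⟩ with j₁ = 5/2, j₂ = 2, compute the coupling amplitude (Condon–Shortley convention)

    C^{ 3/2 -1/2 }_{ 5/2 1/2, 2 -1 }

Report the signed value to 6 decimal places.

triangle: 3!·2!·1!/7! = 12/5040
(j±m)!: 3!·2!·1!·3!·1!·2! = 144
prefactor² = (2J+1)·Δ·N² = 48/35
  k=0: +1/(0!·3!·2!·1!·0!·0!) = 1/12
  k=1: −1/(1!·2!·1!·0!·1!·1!) = -1/2
Σ = -5/12  ⇒  CG² = 48/35·(-5/12)² = 5/21
CG = −√(5/21) = -0.487950

−√(5/21) ≈ -0.487950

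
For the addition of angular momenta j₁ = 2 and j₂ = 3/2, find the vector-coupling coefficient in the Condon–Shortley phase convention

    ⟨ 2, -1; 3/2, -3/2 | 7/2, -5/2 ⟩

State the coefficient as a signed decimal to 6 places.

j₁+j₂−J=0  J+j₁−j₂=4  J−j₁+j₂=3  j₁+j₂+J+1=8
(j₁±m₁, j₂±m₂, J±M) = (1,3,0,3,1,6)
P² = 5184/7
sum k=0..0:
  [0] +1/36 = 1/36
S = 1/36
C² = P²·S² = 4/7 ; C = +0.755929

+0.755929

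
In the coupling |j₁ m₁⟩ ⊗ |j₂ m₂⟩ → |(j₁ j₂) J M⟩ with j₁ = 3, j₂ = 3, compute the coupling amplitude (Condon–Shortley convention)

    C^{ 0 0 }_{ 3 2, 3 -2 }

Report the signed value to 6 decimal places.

-0.377964  (= −√(1/7))

triangle: 6!*0!*0!/7! = 720/5040
(j±m)!: 5!*1!*1!*5!*0!*0! = 14400
prefactor² = (2J+1)*Δ*N² = 14400/7
  k=1: −1/(1!*5!*0!*0!*0!*0!) = -1/120
Σ = -1/120  ⇒  CG² = 14400/7*(-1/120)² = 1/7
CG = −√(1/7) = -0.377964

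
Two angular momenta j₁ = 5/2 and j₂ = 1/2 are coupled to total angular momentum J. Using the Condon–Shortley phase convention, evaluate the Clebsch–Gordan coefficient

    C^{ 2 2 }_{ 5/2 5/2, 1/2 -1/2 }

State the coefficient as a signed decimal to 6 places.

+√(5/6) ≈ +0.912871

triangle: 1!*4!*0!/6! = 24/720
(j±m)!: 5!*0!*0!*1!*4!*0! = 2880
prefactor² = (2J+1)*Δ*N² = 480
  k=0: +1/(0!*1!*0!*0!*4!*0!) = 1/24
Σ = 1/24  ⇒  CG² = 480*1/24² = 5/6
CG = +√(5/6) = +0.912871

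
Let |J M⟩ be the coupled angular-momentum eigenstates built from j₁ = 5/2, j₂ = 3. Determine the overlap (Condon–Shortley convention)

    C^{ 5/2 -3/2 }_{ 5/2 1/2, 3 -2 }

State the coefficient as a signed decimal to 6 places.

j₁+j₂−J=3  J+j₁−j₂=2  J−j₁+j₂=3  j₁+j₂+J+1=9
(j₁±m₁, j₂±m₂, J±M) = (3,2,1,5,1,4)
P² = 288/7
sum k=0..1:
  [0] +1/24 = 1/24
  [1] −1/12 = -1/12
S = -1/24
C² = P²·S² = 1/14 ; C = -0.267261

−√(1/14) ≈ -0.267261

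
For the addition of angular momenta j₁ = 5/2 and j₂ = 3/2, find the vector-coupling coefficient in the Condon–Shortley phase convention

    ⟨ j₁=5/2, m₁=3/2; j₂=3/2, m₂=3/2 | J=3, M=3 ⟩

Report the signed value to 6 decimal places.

j₁+j₂−J=1  J+j₁−j₂=4  J−j₁+j₂=2  j₁+j₂+J+1=8
(j₁±m₁, j₂±m₂, J±M) = (4,1,3,0,6,0)
P² = 864
sum k=1..1:
  [1] −1/48 = -1/48
S = -1/48
C² = P²·S² = 3/8 ; C = -0.612372

−√(3/8) ≈ -0.612372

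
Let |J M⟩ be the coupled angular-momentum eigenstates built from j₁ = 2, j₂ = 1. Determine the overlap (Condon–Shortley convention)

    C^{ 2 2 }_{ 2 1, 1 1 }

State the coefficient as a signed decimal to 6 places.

−√(1/3) = -0.577350

j₁+j₂−J=1  J+j₁−j₂=3  J−j₁+j₂=1  j₁+j₂+J+1=6
(j₁±m₁, j₂±m₂, J±M) = (3,1,2,0,4,0)
P² = 12
sum k=1..1:
  [1] −1/6 = -1/6
S = -1/6
C² = P²·S² = 1/3 ; C = -0.577350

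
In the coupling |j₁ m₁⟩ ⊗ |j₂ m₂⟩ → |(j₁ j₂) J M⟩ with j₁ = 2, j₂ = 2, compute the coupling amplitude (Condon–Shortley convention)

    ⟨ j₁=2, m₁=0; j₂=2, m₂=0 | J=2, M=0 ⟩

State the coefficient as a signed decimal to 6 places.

−√(2/7) = -0.534522

triangle: 2!·2!·2!/7! = 8/5040
(j±m)!: 2!·2!·2!·2!·2!·2! = 64
prefactor² = (2J+1)·Δ·N² = 32/63
  k=0: +1/(0!·2!·2!·2!·0!·0!) = 1/8
  k=1: −1/(1!·1!·1!·1!·1!·1!) = -1
  k=2: +1/(2!·0!·0!·0!·2!·2!) = 1/8
Σ = -3/4  ⇒  CG² = 32/63·(-3/4)² = 2/7
CG = −√(2/7) = -0.534522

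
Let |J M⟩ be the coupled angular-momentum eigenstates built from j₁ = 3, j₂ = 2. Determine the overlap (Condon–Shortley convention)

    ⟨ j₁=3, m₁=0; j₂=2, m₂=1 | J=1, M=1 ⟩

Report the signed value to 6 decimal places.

√[3·4!2!0!/7! · 3!3!3!1!2!0!] = √(432/35)
  +(−1)^3/∏(3,1,0,0,2,0)! = -1/12  (running -1/12)
⟨..|..⟩ = √(432/35)·(-1/12) = -0.292770

−√(3/35) ≈ -0.292770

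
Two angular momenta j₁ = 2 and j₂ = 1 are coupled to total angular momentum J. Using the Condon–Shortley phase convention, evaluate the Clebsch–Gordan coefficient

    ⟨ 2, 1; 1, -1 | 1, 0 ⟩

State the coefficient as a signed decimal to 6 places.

+0.547723

triangle: 2!×2!×0!/5! = 4/120
(j±m)!: 3!×1!×0!×2!×1!×1! = 12
prefactor² = (2J+1)×Δ×N² = 6/5
  k=0: +1/(0!×2!×1!×0!×1!×0!) = 1/2
Σ = 1/2  ⇒  CG² = 6/5×1/2² = 3/10
CG = +√(3/10) = +0.547723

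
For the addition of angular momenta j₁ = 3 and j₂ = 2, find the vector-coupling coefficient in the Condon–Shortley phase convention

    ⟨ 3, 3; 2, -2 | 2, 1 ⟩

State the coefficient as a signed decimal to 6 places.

√[5·3!3!1!/8! · 6!0!0!4!3!1!] = √(3240/7)
  +(−1)^0/∏(0,3,0,0,3,1)! = 1/36  (running 1/36)
⟨..|..⟩ = √(3240/7)·(1/36) = +0.597614

+0.597614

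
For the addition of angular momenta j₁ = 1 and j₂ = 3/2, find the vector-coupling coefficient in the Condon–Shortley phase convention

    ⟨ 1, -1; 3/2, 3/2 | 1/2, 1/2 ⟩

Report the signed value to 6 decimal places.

+√(1/2) = +0.707107

√[2·2!0!1!/4! · 0!2!3!0!1!0!] = √(2)
  +(−1)^2/∏(2,0,0,1,0,0)! = 1/2  (running 1/2)
⟨..|..⟩ = √(2)·(1/2) = +0.707107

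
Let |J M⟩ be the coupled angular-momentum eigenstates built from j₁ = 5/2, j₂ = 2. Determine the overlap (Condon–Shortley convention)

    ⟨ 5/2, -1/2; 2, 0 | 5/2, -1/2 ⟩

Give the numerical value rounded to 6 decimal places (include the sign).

triangle: 2!×3!×2!/8! = 24/40320
(j±m)!: 2!×3!×2!×2!×2!×3! = 576
prefactor² = (2J+1)×Δ×N² = 72/35
  k=0: +1/(0!×2!×3!×2!×0!×0!) = 1/24
  k=1: −1/(1!×1!×2!×1!×1!×1!) = -1/2
  k=2: +1/(2!×0!×1!×0!×2!×2!) = 1/8
Σ = -1/3  ⇒  CG² = 72/35×(-1/3)² = 8/35
CG = −√(8/35) = -0.478091

-0.478091  (= −√(8/35))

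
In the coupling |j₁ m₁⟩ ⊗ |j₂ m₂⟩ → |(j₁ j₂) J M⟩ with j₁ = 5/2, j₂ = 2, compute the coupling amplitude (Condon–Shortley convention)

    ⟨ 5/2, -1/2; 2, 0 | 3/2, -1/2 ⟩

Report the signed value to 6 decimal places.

+0.239046

√[4·3!2!1!/7! · 2!3!2!2!1!2!] = √(32/35)
  +(−1)^1/∏(1,2,2,1,0,0)! = -1/4  (running -1/4)
  +(−1)^2/∏(2,1,1,0,1,1)! = 1/2  (running 1/4)
⟨..|..⟩ = √(32/35)·(1/4) = +0.239046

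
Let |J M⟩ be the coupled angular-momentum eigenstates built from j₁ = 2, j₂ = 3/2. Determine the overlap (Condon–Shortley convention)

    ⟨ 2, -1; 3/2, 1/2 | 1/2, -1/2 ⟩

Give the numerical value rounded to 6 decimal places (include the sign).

j₁+j₂−J=3  J+j₁−j₂=1  J−j₁+j₂=0  j₁+j₂+J+1=5
(j₁±m₁, j₂±m₂, J±M) = (1,3,2,1,0,1)
P² = 6/5
sum k=2..2:
  [2] +1/2 = 1/2
S = 1/2
C² = P²·S² = 3/10 ; C = +0.547723

+√(3/10) ≈ +0.547723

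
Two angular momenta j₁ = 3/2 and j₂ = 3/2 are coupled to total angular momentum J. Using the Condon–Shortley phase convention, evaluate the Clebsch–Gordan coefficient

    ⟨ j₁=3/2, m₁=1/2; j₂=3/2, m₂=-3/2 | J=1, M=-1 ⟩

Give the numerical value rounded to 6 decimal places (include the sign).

+0.547723

j₁+j₂−J=2  J+j₁−j₂=1  J−j₁+j₂=1  j₁+j₂+J+1=5
(j₁±m₁, j₂±m₂, J±M) = (2,1,0,3,0,2)
P² = 6/5
sum k=0..0:
  [0] +1/2 = 1/2
S = 1/2
C² = P²·S² = 3/10 ; C = +0.547723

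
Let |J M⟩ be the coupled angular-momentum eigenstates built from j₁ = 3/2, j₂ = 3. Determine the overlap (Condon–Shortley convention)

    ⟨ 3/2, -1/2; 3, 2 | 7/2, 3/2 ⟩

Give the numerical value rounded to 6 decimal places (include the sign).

-0.654654

j₁+j₂−J=1  J+j₁−j₂=2  J−j₁+j₂=5  j₁+j₂+J+1=9
(j₁±m₁, j₂±m₂, J±M) = (1,2,5,1,5,2)
P² = 6400/21
sum k=0..1:
  [0] +1/240 = 1/240
  [1] −1/24 = -1/24
S = -3/80
C² = P²·S² = 3/7 ; C = -0.654654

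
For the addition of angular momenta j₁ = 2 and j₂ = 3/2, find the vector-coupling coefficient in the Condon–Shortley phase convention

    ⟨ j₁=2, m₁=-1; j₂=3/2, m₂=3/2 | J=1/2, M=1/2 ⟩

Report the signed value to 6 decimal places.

triangle: 3!·1!·0!/5! = 6/120
(j±m)!: 1!·3!·3!·0!·1!·0! = 36
prefactor² = (2J+1)·Δ·N² = 18/5
  k=3: −1/(3!·0!·0!·0!·1!·0!) = -1/6
Σ = -1/6  ⇒  CG² = 18/5·(-1/6)² = 1/10
CG = −√(1/10) = -0.316228

−√(1/10) ≈ -0.316228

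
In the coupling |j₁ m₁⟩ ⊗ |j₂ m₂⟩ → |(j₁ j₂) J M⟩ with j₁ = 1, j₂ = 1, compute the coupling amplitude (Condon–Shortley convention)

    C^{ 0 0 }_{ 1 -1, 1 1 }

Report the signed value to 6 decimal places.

+√(1/3) ≈ +0.577350

j₁+j₂−J=2  J+j₁−j₂=0  J−j₁+j₂=0  j₁+j₂+J+1=3
(j₁±m₁, j₂±m₂, J±M) = (0,2,2,0,0,0)
P² = 4/3
sum k=2..2:
  [2] +1/2 = 1/2
S = 1/2
C² = P²·S² = 1/3 ; C = +0.577350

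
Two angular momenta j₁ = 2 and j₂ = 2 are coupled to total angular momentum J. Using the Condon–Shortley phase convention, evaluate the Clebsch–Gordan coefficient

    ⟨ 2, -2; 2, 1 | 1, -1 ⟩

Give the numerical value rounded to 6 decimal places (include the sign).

triangle: 3!·1!·1!/6! = 6/720
(j±m)!: 0!·4!·3!·1!·0!·2! = 288
prefactor² = (2J+1)·Δ·N² = 36/5
  k=3: −1/(3!·0!·1!·0!·0!·1!) = -1/6
Σ = -1/6  ⇒  CG² = 36/5·(-1/6)² = 1/5
CG = −√(1/5) = -0.447214

-0.447214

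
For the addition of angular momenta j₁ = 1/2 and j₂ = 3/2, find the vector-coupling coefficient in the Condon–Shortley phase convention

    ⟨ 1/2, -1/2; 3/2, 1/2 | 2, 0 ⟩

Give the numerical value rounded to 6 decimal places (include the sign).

√[5·0!1!3!/5! · 0!1!2!1!2!2!] = √(2)
  +(−1)^0/∏(0,0,1,2,0,1)! = 1/2  (running 1/2)
⟨..|..⟩ = √(2)·(1/2) = +0.707107

+0.707107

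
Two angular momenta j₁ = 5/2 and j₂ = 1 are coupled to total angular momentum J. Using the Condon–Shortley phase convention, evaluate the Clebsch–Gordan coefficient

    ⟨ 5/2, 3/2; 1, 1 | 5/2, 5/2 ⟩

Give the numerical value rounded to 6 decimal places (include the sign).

-0.534522

√[6·1!4!1!/7! · 4!1!2!0!5!0!] = √(1152/7)
  +(−1)^1/∏(1,0,0,1,4,0)! = -1/24  (running -1/24)
⟨..|..⟩ = √(1152/7)·(-1/24) = -0.534522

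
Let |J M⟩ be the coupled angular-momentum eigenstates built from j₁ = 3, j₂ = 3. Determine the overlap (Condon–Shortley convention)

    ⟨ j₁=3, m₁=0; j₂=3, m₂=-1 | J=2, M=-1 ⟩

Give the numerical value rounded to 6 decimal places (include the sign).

triangle: 4!×2!×2!/9! = 96/362880
(j±m)!: 3!×3!×2!×4!×1!×3! = 10368
prefactor² = (2J+1)×Δ×N² = 96/7
  k=1: −1/(1!×3!×2!×1!×0!×1!) = -1/12
  k=2: +1/(2!×2!×1!×0!×1!×2!) = 1/8
Σ = 1/24  ⇒  CG² = 96/7×1/24² = 1/42
CG = +√(1/42) = +0.154303

+√(1/42) ≈ +0.154303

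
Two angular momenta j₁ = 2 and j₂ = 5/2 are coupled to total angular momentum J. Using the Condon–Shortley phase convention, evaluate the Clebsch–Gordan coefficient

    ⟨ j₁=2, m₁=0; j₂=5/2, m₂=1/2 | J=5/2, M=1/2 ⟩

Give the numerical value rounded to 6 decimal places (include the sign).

-0.478091

√[6·2!2!3!/8! · 2!2!3!2!3!2!] = √(72/35)
  +(−1)^0/∏(0,2,2,3,0,0)! = 1/24  (running 1/24)
  +(−1)^1/∏(1,1,1,2,1,1)! = -1/2  (running -11/24)
  +(−1)^2/∏(2,0,0,1,2,2)! = 1/8  (running -1/3)
⟨..|..⟩ = √(72/35)·(-1/3) = -0.478091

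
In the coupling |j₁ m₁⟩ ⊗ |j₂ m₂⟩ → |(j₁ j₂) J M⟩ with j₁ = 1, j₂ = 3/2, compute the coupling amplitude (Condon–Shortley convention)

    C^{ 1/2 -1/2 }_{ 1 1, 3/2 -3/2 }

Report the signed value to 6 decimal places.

j₁+j₂−J=2  J+j₁−j₂=0  J−j₁+j₂=1  j₁+j₂+J+1=4
(j₁±m₁, j₂±m₂, J±M) = (2,0,0,3,0,1)
P² = 2
sum k=0..0:
  [0] +1/2 = 1/2
S = 1/2
C² = P²·S² = 1/2 ; C = +0.707107

+√(1/2) = +0.707107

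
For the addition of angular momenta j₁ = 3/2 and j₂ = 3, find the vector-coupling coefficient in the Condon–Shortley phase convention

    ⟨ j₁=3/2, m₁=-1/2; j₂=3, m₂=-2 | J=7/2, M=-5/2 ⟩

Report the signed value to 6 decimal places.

triangle: 1!*2!*5!/9! = 240/362880
(j±m)!: 1!*2!*1!*5!*1!*6! = 172800
prefactor² = (2J+1)*Δ*N² = 6400/7
  k=0: +1/(0!*1!*2!*1!*0!*4!) = 1/48
  k=1: −1/(1!*0!*1!*0!*1!*5!) = -1/120
Σ = 1/80  ⇒  CG² = 6400/7*1/80² = 1/7
CG = +√(1/7) = +0.377964

+√(1/7) = +0.377964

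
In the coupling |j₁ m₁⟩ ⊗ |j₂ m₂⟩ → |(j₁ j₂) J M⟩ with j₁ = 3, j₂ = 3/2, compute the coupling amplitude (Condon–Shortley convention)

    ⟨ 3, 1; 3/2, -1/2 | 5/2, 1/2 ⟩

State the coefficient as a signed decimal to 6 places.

√[6·2!4!1!/8! · 4!2!1!2!3!2!] = √(288/35)
  +(−1)^0/∏(0,2,2,1,2,0)! = 1/8  (running 1/8)
  +(−1)^1/∏(1,1,1,0,3,1)! = -1/6  (running -1/24)
⟨..|..⟩ = √(288/35)·(-1/24) = -0.119523

−√(1/70) = -0.119523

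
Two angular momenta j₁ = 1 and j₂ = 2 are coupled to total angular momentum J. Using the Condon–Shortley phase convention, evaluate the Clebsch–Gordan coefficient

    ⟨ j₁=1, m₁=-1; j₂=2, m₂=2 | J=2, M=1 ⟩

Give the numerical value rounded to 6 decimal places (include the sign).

−√(1/3) ≈ -0.577350

j₁+j₂−J=1  J+j₁−j₂=1  J−j₁+j₂=3  j₁+j₂+J+1=6
(j₁±m₁, j₂±m₂, J±M) = (0,2,4,0,3,1)
P² = 12
sum k=1..1:
  [1] −1/6 = -1/6
S = -1/6
C² = P²·S² = 1/3 ; C = -0.577350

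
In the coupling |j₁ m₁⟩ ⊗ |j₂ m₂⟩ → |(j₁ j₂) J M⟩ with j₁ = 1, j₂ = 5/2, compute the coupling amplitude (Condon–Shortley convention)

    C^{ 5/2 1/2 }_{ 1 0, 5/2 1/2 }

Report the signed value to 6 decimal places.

j₁+j₂−J=1  J+j₁−j₂=1  J−j₁+j₂=4  j₁+j₂+J+1=7
(j₁±m₁, j₂±m₂, J±M) = (1,1,3,2,3,2)
P² = 144/35
sum k=0..1:
  [0] +1/6 = 1/6
  [1] −1/4 = -1/4
S = -1/12
C² = P²·S² = 1/35 ; C = -0.169031

−√(1/35) ≈ -0.169031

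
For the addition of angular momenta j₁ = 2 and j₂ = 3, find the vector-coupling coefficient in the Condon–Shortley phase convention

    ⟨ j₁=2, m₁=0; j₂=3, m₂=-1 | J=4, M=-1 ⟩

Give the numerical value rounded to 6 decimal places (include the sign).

+0.327327

triangle: 1!·3!·5!/10! = 720/3628800
(j±m)!: 2!·2!·2!·4!·3!·5! = 138240
prefactor² = (2J+1)·Δ·N² = 1728/7
  k=0: +1/(0!·1!·2!·2!·1!·3!) = 1/24
  k=1: −1/(1!·0!·1!·1!·2!·4!) = -1/48
Σ = 1/48  ⇒  CG² = 1728/7·1/48² = 3/28
CG = +√(3/28) = +0.327327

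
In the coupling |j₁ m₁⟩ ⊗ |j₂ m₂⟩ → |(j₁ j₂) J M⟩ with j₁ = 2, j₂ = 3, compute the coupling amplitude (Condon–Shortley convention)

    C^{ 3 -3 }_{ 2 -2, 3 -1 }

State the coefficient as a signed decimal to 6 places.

+√(1/6) = +0.408248

j₁+j₂−J=2  J+j₁−j₂=2  J−j₁+j₂=4  j₁+j₂+J+1=9
(j₁±m₁, j₂±m₂, J±M) = (0,4,2,4,0,6)
P² = 1536
sum k=2..2:
  [2] +1/96 = 1/96
S = 1/96
C² = P²·S² = 1/6 ; C = +0.408248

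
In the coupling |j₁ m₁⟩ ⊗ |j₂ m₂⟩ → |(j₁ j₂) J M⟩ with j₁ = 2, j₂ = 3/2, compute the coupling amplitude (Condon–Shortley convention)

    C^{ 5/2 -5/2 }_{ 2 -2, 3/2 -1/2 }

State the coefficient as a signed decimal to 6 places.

−√(4/7) = -0.755929

j₁+j₂−J=1  J+j₁−j₂=3  J−j₁+j₂=2  j₁+j₂+J+1=7
(j₁±m₁, j₂±m₂, J±M) = (0,4,1,2,0,5)
P² = 576/7
sum k=1..1:
  [1] −1/12 = -1/12
S = -1/12
C² = P²·S² = 4/7 ; C = -0.755929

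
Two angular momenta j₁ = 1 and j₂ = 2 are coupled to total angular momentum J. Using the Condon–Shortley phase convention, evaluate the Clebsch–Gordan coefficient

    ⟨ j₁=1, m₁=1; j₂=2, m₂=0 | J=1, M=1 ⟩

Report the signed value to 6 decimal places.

j₁+j₂−J=2  J+j₁−j₂=0  J−j₁+j₂=2  j₁+j₂+J+1=5
(j₁±m₁, j₂±m₂, J±M) = (2,0,2,2,2,0)
P² = 8/5
sum k=0..0:
  [0] +1/4 = 1/4
S = 1/4
C² = P²·S² = 1/10 ; C = +0.316228

+0.316228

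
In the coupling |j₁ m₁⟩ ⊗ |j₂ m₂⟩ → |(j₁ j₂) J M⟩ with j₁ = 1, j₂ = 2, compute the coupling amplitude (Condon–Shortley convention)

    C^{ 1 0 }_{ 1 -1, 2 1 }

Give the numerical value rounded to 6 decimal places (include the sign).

j₁+j₂−J=2  J+j₁−j₂=0  J−j₁+j₂=2  j₁+j₂+J+1=5
(j₁±m₁, j₂±m₂, J±M) = (0,2,3,1,1,1)
P² = 6/5
sum k=2..2:
  [2] +1/2 = 1/2
S = 1/2
C² = P²·S² = 3/10 ; C = +0.547723

+0.547723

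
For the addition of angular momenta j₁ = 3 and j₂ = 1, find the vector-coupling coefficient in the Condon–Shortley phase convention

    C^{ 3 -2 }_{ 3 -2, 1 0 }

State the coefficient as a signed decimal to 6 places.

j₁+j₂−J=1  J+j₁−j₂=5  J−j₁+j₂=1  j₁+j₂+J+1=8
(j₁±m₁, j₂±m₂, J±M) = (1,5,1,1,1,5)
P² = 300
sum k=0..1:
  [0] +1/120 = 1/120
  [1] −1/24 = -1/24
S = -1/30
C² = P²·S² = 1/3 ; C = -0.577350

-0.577350  (= −√(1/3))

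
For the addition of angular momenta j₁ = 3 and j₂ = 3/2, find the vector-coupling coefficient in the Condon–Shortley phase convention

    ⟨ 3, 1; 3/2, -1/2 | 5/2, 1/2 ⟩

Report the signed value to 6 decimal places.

−√(1/70) = -0.119523

j₁+j₂−J=2  J+j₁−j₂=4  J−j₁+j₂=1  j₁+j₂+J+1=8
(j₁±m₁, j₂±m₂, J±M) = (4,2,1,2,3,2)
P² = 288/35
sum k=0..1:
  [0] +1/8 = 1/8
  [1] −1/6 = -1/6
S = -1/24
C² = P²·S² = 1/70 ; C = -0.119523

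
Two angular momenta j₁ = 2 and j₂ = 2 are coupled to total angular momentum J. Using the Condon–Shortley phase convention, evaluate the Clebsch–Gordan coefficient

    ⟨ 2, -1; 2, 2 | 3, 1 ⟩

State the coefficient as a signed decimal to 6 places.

−√(3/10) = -0.547723

j₁+j₂−J=1  J+j₁−j₂=3  J−j₁+j₂=3  j₁+j₂+J+1=8
(j₁±m₁, j₂±m₂, J±M) = (1,3,4,0,4,2)
P² = 216/5
sum k=1..1:
  [1] −1/12 = -1/12
S = -1/12
C² = P²·S² = 3/10 ; C = -0.547723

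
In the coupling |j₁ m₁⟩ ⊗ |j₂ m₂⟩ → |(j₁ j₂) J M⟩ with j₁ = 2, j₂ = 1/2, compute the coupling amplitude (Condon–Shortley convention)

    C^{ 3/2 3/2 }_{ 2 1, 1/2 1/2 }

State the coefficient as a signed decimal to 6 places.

triangle: 1!·3!·0!/5! = 6/120
(j±m)!: 3!·1!·1!·0!·3!·0! = 36
prefactor² = (2J+1)·Δ·N² = 36/5
  k=1: −1/(1!·0!·0!·0!·3!·0!) = -1/6
Σ = -1/6  ⇒  CG² = 36/5·(-1/6)² = 1/5
CG = −√(1/5) = -0.447214

−√(1/5) = -0.447214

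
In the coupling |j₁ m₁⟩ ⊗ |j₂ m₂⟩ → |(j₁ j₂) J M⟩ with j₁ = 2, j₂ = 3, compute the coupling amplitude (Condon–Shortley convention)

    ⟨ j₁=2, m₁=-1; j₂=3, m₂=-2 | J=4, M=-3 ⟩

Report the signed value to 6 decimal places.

√[9·1!3!5!/10! · 1!3!1!5!1!7!] = √(6480)
  +(−1)^0/∏(0,1,3,1,0,4)! = 1/144  (running 1/144)
  +(−1)^1/∏(1,0,2,0,1,5)! = -1/240  (running 1/360)
⟨..|..⟩ = √(6480)·(1/360) = +0.223607

+0.223607  (= +√(1/20))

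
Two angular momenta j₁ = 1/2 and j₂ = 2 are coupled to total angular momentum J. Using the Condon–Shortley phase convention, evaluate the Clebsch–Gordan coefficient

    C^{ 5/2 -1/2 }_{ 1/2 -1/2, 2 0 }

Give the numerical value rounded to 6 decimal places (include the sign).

√[6·0!1!4!/6! · 0!1!2!2!2!3!] = √(48/5)
  +(−1)^0/∏(0,0,1,2,0,2)! = 1/4  (running 1/4)
⟨..|..⟩ = √(48/5)·(1/4) = +0.774597

+0.774597  (= +√(3/5))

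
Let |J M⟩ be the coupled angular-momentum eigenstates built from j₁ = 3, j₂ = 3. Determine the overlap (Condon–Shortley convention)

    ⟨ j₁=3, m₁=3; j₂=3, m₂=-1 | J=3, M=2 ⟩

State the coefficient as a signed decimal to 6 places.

triangle: 3!×3!×3!/10! = 216/3628800
(j±m)!: 6!×0!×2!×4!×5!×1! = 4147200
prefactor² = (2J+1)×Δ×N² = 1728
  k=0: +1/(0!×3!×0!×2!×3!×1!) = 1/72
Σ = 1/72  ⇒  CG² = 1728×1/72² = 1/3
CG = +√(1/3) = +0.577350

+0.577350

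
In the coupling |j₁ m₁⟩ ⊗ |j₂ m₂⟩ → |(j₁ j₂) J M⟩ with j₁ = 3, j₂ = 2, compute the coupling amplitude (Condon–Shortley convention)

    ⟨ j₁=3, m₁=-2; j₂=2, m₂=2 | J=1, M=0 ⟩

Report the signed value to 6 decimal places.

j₁+j₂−J=4  J+j₁−j₂=2  J−j₁+j₂=0  j₁+j₂+J+1=7
(j₁±m₁, j₂±m₂, J±M) = (1,5,4,0,1,1)
P² = 576/7
sum k=4..4:
  [4] +1/24 = 1/24
S = 1/24
C² = P²·S² = 1/7 ; C = +0.377964

+√(1/7) = +0.377964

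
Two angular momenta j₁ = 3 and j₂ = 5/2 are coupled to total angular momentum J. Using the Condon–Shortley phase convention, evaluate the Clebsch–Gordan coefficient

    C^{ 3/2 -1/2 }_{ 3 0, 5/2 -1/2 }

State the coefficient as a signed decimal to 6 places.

+√(4/35) = +0.338062

triangle: 4!·2!·1!/8! = 48/40320
(j±m)!: 3!·3!·2!·3!·1!·2! = 864
prefactor² = (2J+1)·Δ·N² = 144/35
  k=1: −1/(1!·3!·2!·1!·0!·0!) = -1/12
  k=2: +1/(2!·2!·1!·0!·1!·1!) = 1/4
Σ = 1/6  ⇒  CG² = 144/35·1/6² = 4/35
CG = +√(4/35) = +0.338062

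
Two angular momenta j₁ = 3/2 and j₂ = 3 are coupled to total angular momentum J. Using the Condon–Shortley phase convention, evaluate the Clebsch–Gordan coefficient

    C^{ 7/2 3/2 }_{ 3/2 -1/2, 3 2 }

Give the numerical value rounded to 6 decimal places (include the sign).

triangle: 1!*2!*5!/9! = 240/362880
(j±m)!: 1!*2!*5!*1!*5!*2! = 57600
prefactor² = (2J+1)*Δ*N² = 6400/21
  k=0: +1/(0!*1!*2!*5!*0!*0!) = 1/240
  k=1: −1/(1!*0!*1!*4!*1!*1!) = -1/24
Σ = -3/80  ⇒  CG² = 6400/21*(-3/80)² = 3/7
CG = −√(3/7) = -0.654654

-0.654654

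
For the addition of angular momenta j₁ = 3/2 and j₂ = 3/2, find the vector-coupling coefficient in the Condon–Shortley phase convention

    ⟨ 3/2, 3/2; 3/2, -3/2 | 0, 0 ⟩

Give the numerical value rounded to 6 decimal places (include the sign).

triangle: 3!·0!·0!/4! = 6/24
(j±m)!: 3!·0!·0!·3!·0!·0! = 36
prefactor² = (2J+1)·Δ·N² = 9
  k=0: +1/(0!·3!·0!·0!·0!·0!) = 1/6
Σ = 1/6  ⇒  CG² = 9·1/6² = 1/4
CG = +√(1/4) = +0.500000

+0.500000  (= +√(1/4))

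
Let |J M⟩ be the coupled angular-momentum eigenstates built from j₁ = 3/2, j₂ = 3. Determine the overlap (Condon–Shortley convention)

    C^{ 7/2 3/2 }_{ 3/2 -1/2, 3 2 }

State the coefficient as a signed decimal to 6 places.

triangle: 1!·2!·5!/9! = 240/362880
(j±m)!: 1!·2!·5!·1!·5!·2! = 57600
prefactor² = (2J+1)·Δ·N² = 6400/21
  k=0: +1/(0!·1!·2!·5!·0!·0!) = 1/240
  k=1: −1/(1!·0!·1!·4!·1!·1!) = -1/24
Σ = -3/80  ⇒  CG² = 6400/21·(-3/80)² = 3/7
CG = −√(3/7) = -0.654654

-0.654654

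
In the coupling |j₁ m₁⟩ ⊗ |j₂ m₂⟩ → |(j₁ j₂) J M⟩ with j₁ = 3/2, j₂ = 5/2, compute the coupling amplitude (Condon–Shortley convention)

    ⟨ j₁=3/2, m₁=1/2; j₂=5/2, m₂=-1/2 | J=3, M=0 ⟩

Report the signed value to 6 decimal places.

triangle: 1!*2!*4!/8! = 48/40320
(j±m)!: 2!*1!*2!*3!*3!*3! = 864
prefactor² = (2J+1)*Δ*N² = 36/5
  k=0: +1/(0!*1!*1!*2!*1!*2!) = 1/4
  k=1: −1/(1!*0!*0!*1!*2!*3!) = -1/12
Σ = 1/6  ⇒  CG² = 36/5*1/6² = 1/5
CG = +√(1/5) = +0.447214

+0.447214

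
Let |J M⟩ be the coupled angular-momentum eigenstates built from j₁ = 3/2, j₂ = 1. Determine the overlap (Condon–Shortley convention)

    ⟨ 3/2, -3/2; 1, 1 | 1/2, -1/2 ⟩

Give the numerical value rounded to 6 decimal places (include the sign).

j₁+j₂−J=2  J+j₁−j₂=1  J−j₁+j₂=0  j₁+j₂+J+1=4
(j₁±m₁, j₂±m₂, J±M) = (0,3,2,0,0,1)
P² = 2
sum k=2..2:
  [2] +1/2 = 1/2
S = 1/2
C² = P²·S² = 1/2 ; C = +0.707107

+0.707107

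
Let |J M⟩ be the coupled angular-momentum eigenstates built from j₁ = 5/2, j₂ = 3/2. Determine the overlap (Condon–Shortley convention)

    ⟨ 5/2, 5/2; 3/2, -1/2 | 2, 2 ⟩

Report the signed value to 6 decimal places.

j₁+j₂−J=2  J+j₁−j₂=3  J−j₁+j₂=1  j₁+j₂+J+1=7
(j₁±m₁, j₂±m₂, J±M) = (5,0,1,2,4,0)
P² = 480/7
sum k=0..0:
  [0] +1/12 = 1/12
S = 1/12
C² = P²·S² = 10/21 ; C = +0.690066

+√(10/21) ≈ +0.690066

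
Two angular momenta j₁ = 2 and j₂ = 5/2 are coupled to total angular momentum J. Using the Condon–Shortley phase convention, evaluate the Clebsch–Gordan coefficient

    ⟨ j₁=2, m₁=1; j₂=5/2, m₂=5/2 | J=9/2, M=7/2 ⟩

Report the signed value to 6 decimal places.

√[10·0!4!5!/10! · 3!1!5!0!8!1!] = √(230400)
  +(−1)^0/∏(0,0,1,5,3,0)! = 1/720  (running 1/720)
⟨..|..⟩ = √(230400)·(1/720) = +0.666667

+√(4/9) = +0.666667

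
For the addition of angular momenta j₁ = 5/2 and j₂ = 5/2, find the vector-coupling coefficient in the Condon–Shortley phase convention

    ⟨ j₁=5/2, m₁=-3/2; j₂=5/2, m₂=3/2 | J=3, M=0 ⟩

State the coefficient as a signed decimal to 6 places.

+0.521749

√[7·2!3!3!/9! · 1!4!4!1!3!3!] = √(144/5)
  +(−1)^1/∏(1,1,3,3,0,0)! = -1/36  (running -1/36)
  +(−1)^2/∏(2,0,2,2,1,1)! = 1/8  (running 7/72)
⟨..|..⟩ = √(144/5)·(7/72) = +0.521749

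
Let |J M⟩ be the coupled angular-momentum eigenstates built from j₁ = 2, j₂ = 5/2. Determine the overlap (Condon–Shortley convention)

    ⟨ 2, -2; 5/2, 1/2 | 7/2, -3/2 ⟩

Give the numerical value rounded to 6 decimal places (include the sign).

−√(8/21) = -0.617213

triangle: 1!*3!*4!/9! = 144/362880
(j±m)!: 0!*4!*3!*2!*2!*5! = 69120
prefactor² = (2J+1)*Δ*N² = 1536/7
  k=1: −1/(1!*0!*3!*2!*0!*2!) = -1/24
Σ = -1/24  ⇒  CG² = 1536/7*(-1/24)² = 8/21
CG = −√(8/21) = -0.617213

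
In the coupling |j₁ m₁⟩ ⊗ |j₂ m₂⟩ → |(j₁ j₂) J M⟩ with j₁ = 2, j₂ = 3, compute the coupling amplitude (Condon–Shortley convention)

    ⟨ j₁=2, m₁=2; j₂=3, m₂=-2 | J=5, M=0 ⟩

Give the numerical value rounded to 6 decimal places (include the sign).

+√(1/42) ≈ +0.154303

√[11·0!4!6!/11! · 4!0!1!5!5!5!] = √(1382400/7)
  +(−1)^0/∏(0,0,0,1,4,5)! = 1/2880  (running 1/2880)
⟨..|..⟩ = √(1382400/7)·(1/2880) = +0.154303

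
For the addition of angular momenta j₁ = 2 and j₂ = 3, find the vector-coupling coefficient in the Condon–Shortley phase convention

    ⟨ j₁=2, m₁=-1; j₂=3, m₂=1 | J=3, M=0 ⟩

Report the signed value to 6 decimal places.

+0.182574

triangle: 2!·2!·4!/9! = 96/362880
(j±m)!: 1!·3!·4!·2!·3!·3! = 10368
prefactor² = (2J+1)·Δ·N² = 96/5
  k=1: −1/(1!·1!·2!·3!·0!·1!) = -1/12
  k=2: +1/(2!·0!·1!·2!·1!·2!) = 1/8
Σ = 1/24  ⇒  CG² = 96/5·1/24² = 1/30
CG = +√(1/30) = +0.182574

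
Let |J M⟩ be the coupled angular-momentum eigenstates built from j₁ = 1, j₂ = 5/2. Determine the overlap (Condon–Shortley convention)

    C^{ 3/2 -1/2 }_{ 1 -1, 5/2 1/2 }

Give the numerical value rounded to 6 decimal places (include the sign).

√[4·2!0!3!/6! · 0!2!3!2!1!2!] = √(16/5)
  +(−1)^2/∏(2,0,0,1,0,2)! = 1/4  (running 1/4)
⟨..|..⟩ = √(16/5)·(1/4) = +0.447214

+0.447214  (= +√(1/5))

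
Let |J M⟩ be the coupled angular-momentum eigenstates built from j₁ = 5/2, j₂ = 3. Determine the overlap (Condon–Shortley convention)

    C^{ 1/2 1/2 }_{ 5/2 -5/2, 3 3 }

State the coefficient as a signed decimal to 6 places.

−√(2/7) ≈ -0.534522

j₁+j₂−J=5  J+j₁−j₂=0  J−j₁+j₂=1  j₁+j₂+J+1=7
(j₁±m₁, j₂±m₂, J±M) = (0,5,6,0,1,0)
P² = 28800/7
sum k=5..5:
  [5] −1/120 = -1/120
S = -1/120
C² = P²·S² = 2/7 ; C = -0.534522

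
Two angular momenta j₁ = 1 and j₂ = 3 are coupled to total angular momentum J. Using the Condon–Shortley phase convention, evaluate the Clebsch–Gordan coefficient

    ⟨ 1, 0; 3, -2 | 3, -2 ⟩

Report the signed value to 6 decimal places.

√[7·1!1!5!/8! · 1!1!1!5!1!5!] = √(300)
  +(−1)^0/∏(0,1,1,1,0,4)! = 1/24  (running 1/24)
  +(−1)^1/∏(1,0,0,0,1,5)! = -1/120  (running 1/30)
⟨..|..⟩ = √(300)·(1/30) = +0.577350

+0.577350  (= +√(1/3))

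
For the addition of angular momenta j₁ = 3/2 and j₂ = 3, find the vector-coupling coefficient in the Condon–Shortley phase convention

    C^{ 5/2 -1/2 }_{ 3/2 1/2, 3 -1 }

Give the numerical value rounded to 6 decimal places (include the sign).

−√(1/70) ≈ -0.119523

triangle: 2!*1!*4!/8! = 48/40320
(j±m)!: 2!*1!*2!*4!*2!*3! = 1152
prefactor² = (2J+1)*Δ*N² = 288/35
  k=0: +1/(0!*2!*1!*2!*0!*2!) = 1/8
  k=1: −1/(1!*1!*0!*1!*1!*3!) = -1/6
Σ = -1/24  ⇒  CG² = 288/35*(-1/24)² = 1/70
CG = −√(1/70) = -0.119523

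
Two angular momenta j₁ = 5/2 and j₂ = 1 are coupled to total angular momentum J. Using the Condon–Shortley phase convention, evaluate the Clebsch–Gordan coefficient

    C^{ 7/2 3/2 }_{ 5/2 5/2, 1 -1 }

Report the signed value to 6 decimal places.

+√(1/21) = +0.218218

j₁+j₂−J=0  J+j₁−j₂=5  J−j₁+j₂=2  j₁+j₂+J+1=8
(j₁±m₁, j₂±m₂, J±M) = (5,0,0,2,5,2)
P² = 19200/7
sum k=0..0:
  [0] +1/240 = 1/240
S = 1/240
C² = P²·S² = 1/21 ; C = +0.218218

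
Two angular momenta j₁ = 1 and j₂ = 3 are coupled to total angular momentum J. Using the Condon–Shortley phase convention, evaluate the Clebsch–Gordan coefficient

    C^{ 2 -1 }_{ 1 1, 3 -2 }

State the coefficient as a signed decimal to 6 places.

j₁+j₂−J=2  J+j₁−j₂=0  J−j₁+j₂=4  j₁+j₂+J+1=7
(j₁±m₁, j₂±m₂, J±M) = (2,0,1,5,1,3)
P² = 480/7
sum k=0..0:
  [0] +1/12 = 1/12
S = 1/12
C² = P²·S² = 10/21 ; C = +0.690066

+0.690066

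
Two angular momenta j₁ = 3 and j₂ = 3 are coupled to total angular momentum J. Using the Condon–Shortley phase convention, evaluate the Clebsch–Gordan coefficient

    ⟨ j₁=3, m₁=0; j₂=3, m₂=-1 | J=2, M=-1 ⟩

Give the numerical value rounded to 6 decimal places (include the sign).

+√(1/42) ≈ +0.154303

j₁+j₂−J=4  J+j₁−j₂=2  J−j₁+j₂=2  j₁+j₂+J+1=9
(j₁±m₁, j₂±m₂, J±M) = (3,3,2,4,1,3)
P² = 96/7
sum k=1..2:
  [1] −1/12 = -1/12
  [2] +1/8 = 1/8
S = 1/24
C² = P²·S² = 1/42 ; C = +0.154303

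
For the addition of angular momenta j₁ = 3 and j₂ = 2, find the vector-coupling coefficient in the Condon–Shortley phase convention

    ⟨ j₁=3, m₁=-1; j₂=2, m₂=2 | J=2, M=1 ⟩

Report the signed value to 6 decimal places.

-0.462910

√[5·3!3!1!/8! · 2!4!4!0!3!1!] = √(216/7)
  +(−1)^3/∏(3,0,1,1,2,0)! = -1/12  (running -1/12)
⟨..|..⟩ = √(216/7)·(-1/12) = -0.462910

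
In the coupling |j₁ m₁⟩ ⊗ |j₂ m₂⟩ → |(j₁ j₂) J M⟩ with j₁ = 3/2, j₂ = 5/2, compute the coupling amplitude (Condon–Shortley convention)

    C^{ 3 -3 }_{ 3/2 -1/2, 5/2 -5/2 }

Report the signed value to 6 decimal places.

+√(5/8) ≈ +0.790569

j₁+j₂−J=1  J+j₁−j₂=2  J−j₁+j₂=4  j₁+j₂+J+1=8
(j₁±m₁, j₂±m₂, J±M) = (1,2,0,5,0,6)
P² = 1440
sum k=0..0:
  [0] +1/48 = 1/48
S = 1/48
C² = P²·S² = 5/8 ; C = +0.790569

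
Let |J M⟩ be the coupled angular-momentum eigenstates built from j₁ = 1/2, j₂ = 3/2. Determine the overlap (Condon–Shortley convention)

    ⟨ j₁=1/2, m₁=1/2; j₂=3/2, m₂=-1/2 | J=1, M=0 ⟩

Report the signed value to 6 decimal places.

+√(1/2) ≈ +0.707107

√[3·1!0!2!/4! · 1!0!1!2!1!1!] = √(1/2)
  +(−1)^0/∏(0,1,0,1,0,1)! = 1  (running 1)
⟨..|..⟩ = √(1/2)·(1) = +0.707107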